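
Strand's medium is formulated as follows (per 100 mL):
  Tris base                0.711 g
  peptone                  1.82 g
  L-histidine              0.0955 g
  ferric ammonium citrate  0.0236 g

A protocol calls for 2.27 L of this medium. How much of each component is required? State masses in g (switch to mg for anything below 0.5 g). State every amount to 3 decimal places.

Tris base 16.140 g; peptone 41.314 g; L-histidine 2.168 g; ferric ammonium citrate 0.536 g

Ratio of target to recipe volume: 2270 / 100 = 22.7.
Tris base: 0.711 g × (2270 mL / 100 mL) = 16.140 g
peptone: 1.82 g × (2270 mL / 100 mL) = 41.314 g
L-histidine: 0.0955 g × (2270 mL / 100 mL) = 2.168 g
ferric ammonium citrate: 0.0236 g × (2270 mL / 100 mL) = 0.536 g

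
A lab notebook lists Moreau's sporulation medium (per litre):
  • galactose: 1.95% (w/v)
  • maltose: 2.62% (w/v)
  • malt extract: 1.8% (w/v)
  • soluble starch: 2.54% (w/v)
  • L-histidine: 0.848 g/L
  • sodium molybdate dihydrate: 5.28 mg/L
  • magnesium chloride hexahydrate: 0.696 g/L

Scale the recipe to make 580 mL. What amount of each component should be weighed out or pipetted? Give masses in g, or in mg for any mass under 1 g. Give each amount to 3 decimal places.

Scale factor relative to 1 L: 0.58.
galactose: 1.95% w/v = 19.5 g/L → 19.5 × 0.58 L = 11.310 g
maltose: 2.62% w/v = 26.2 g/L → 26.2 × 0.58 L = 15.196 g
malt extract: 1.8% w/v = 18 g/L → 18 × 0.58 L = 10.440 g
soluble starch: 2.54 g per 100 mL × 580 mL ÷ 100 = 14.732 g
L-histidine: 0.848 g/L × 0.58 L = 0.49184 g = 491.840 mg
sodium molybdate dihydrate: 5.28 mg/L × 0.58 L = 3.062 mg
magnesium chloride hexahydrate: 0.696 g/L × 0.58 L = 0.40368 g = 403.680 mg

galactose 11.310 g; maltose 15.196 g; malt extract 10.440 g; soluble starch 14.732 g; L-histidine 491.840 mg; sodium molybdate dihydrate 3.062 mg; magnesium chloride hexahydrate 403.680 mg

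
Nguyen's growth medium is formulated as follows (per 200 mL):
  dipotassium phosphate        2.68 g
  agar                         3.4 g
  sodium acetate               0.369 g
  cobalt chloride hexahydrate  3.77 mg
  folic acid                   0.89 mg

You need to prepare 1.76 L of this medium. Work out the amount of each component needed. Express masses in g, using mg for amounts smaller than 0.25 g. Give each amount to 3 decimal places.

Ratio of target to recipe volume: 1760 / 200 = 8.8.
dipotassium phosphate: 2.68 g × (1760 mL / 200 mL) = 23.584 g
agar: 3.4 g × (1760 mL / 200 mL) = 29.920 g
sodium acetate: 0.369 g × (1760 mL / 200 mL) = 3.247 g
cobalt chloride hexahydrate: 3.77 mg × (1760 mL / 200 mL) = 33.176 mg
folic acid: 0.89 mg × (1760 mL / 200 mL) = 7.832 mg

dipotassium phosphate 23.584 g; agar 29.920 g; sodium acetate 3.247 g; cobalt chloride hexahydrate 33.176 mg; folic acid 7.832 mg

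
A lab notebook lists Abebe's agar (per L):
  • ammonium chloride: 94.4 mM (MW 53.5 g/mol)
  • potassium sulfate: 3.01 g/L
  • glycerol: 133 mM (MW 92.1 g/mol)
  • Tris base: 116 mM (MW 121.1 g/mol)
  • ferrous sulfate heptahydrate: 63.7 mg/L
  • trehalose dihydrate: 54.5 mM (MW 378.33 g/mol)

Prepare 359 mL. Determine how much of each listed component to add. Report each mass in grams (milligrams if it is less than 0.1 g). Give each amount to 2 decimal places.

Working volume: 359 mL = 0.359 L.
ammonium chloride: 94.4 mmol/L × 53.5 g/mol × 0.359 L ÷ 1000 = 1.81 g
potassium sulfate: 3.01 g/L × 0.359 L = 1.08 g
glycerol: 133 mmol/L × 92.1 g/mol × 0.359 L ÷ 1000 = 4.40 g
Tris base: 116 mmol/L × 121.1 g/mol × 0.359 L ÷ 1000 = 5.04 g
ferrous sulfate heptahydrate: 63.7 mg/L × 0.359 L = 22.87 mg
trehalose dihydrate: 54.5 mmol/L × 378.33 g/mol × 0.359 L ÷ 1000 = 7.40 g

ammonium chloride 1.81 g; potassium sulfate 1.08 g; glycerol 4.40 g; Tris base 5.04 g; ferrous sulfate heptahydrate 22.87 mg; trehalose dihydrate 7.40 g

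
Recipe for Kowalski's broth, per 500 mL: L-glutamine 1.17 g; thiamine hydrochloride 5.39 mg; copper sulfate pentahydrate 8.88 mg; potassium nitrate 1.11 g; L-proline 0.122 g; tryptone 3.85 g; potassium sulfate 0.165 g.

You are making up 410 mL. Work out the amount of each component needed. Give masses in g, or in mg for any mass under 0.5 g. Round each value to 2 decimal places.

L-glutamine 0.96 g; thiamine hydrochloride 4.42 mg; copper sulfate pentahydrate 7.28 mg; potassium nitrate 0.91 g; L-proline 100.04 mg; tryptone 3.16 g; potassium sulfate 135.30 mg

Ratio of target to recipe volume: 410 / 500 = 0.82.
L-glutamine: 1.17 g × (410 mL / 500 mL) = 0.96 g
thiamine hydrochloride: 5.39 mg × (410 mL / 500 mL) = 4.42 mg
copper sulfate pentahydrate: 8.88 mg × (410 mL / 500 mL) = 7.28 mg
potassium nitrate: 1.11 g × (410 mL / 500 mL) = 0.91 g
L-proline: 0.122 g × (410 mL / 500 mL) = 0.10004 g = 100.04 mg
tryptone: 3.85 g × (410 mL / 500 mL) = 3.16 g
potassium sulfate: 0.165 g × (410 mL / 500 mL) = 0.1353 g = 135.30 mg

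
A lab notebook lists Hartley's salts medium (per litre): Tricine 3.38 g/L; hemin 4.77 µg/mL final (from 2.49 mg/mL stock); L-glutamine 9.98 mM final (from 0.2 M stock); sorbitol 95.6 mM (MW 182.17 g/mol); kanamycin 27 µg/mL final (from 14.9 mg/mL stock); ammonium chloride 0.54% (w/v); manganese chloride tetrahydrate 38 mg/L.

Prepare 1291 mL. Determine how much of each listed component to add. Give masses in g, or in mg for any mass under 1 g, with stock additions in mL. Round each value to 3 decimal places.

Target volume = 1291 mL = 1.291 L.
Tricine: 3.38 g/L × 1.291 L = 4.364 g
hemin: dilute stock: 4.77 µg/mL × 1291 mL ÷ 2490 µg/mL = 2.473 mL
L-glutamine: dilute stock: 9.98 mM × 1291 mL ÷ 200 mM = 64.421 mL
sorbitol: 95.6 mmol/L × 182.17 g/mol × 1.291 L ÷ 1000 = 22.483 g
kanamycin: V = C2·V2/C1 = 27 µg/mL × 1291 mL ÷ 14900 µg/mL = 2.339 mL
ammonium chloride: 0.54 g per 100 mL × 1291 mL ÷ 100 = 6.971 g
manganese chloride tetrahydrate: 38 mg/L × 1.291 L = 49.058 mg

Tricine 4.364 g; hemin 2.473 mL; L-glutamine 64.421 mL; sorbitol 22.483 g; kanamycin 2.339 mL; ammonium chloride 6.971 g; manganese chloride tetrahydrate 49.058 mg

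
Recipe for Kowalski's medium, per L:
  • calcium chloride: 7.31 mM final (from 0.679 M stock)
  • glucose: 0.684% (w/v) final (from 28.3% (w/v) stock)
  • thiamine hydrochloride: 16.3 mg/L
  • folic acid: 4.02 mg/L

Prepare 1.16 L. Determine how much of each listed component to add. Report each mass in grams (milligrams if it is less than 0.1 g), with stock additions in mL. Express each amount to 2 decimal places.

Working volume: 1.16 L.
calcium chloride: V = C2·V2/C1 = 7.31 mM × 1160 mL ÷ 679 mM = 12.49 mL
glucose: dilute stock: 0.684% ÷ 28.3% × 1160 mL = 28.04 mL
thiamine hydrochloride: 16.3 mg/L × 1.16 L = 18.91 mg
folic acid: 4.02 mg/L × 1.16 L = 4.66 mg

calcium chloride 12.49 mL; glucose 28.04 mL; thiamine hydrochloride 18.91 mg; folic acid 4.66 mg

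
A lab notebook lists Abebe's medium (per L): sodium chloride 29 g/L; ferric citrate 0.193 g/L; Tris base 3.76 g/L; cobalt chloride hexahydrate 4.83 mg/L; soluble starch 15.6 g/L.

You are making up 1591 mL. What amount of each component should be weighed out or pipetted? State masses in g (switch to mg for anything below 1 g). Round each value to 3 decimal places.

Working volume: 1591 mL = 1.591 L.
sodium chloride: 29 g/L × 1.591 L = 46.139 g
ferric citrate: 0.193 g/L × 1.591 L = 0.307063 g = 307.063 mg
Tris base: 3.76 g/L × 1.591 L = 5.982 g
cobalt chloride hexahydrate: 4.83 mg/L × 1.591 L = 7.685 mg
soluble starch: 15.6 g/L × 1.591 L = 24.820 g

sodium chloride 46.139 g; ferric citrate 307.063 mg; Tris base 5.982 g; cobalt chloride hexahydrate 7.685 mg; soluble starch 24.820 g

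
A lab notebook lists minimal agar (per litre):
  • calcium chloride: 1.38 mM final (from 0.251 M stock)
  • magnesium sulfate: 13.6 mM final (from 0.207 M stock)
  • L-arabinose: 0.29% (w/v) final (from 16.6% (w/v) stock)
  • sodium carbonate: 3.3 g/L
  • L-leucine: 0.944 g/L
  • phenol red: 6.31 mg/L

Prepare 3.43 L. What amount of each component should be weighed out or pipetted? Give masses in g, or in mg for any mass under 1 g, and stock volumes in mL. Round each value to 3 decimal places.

calcium chloride 18.858 mL; magnesium sulfate 225.353 mL; L-arabinose 59.922 mL; sodium carbonate 11.319 g; L-leucine 3.238 g; phenol red 21.643 mg

Scale factor relative to 1 L: 3.43.
calcium chloride: C1V1 = C2V2 → 1.38 mM × 3430 mL ÷ 251 mM = 18.858 mL
magnesium sulfate: dilute stock: 13.6 mM × 3430 mL ÷ 207 mM = 225.353 mL
L-arabinose: C1V1 = C2V2 → 0.29% ÷ 16.6% × 3430 mL = 59.922 mL
sodium carbonate: 3.3 g/L × 3.43 L = 11.319 g
L-leucine: 0.944 g/L × 3.43 L = 3.238 g
phenol red: 6.31 mg/L × 3.43 L = 21.643 mg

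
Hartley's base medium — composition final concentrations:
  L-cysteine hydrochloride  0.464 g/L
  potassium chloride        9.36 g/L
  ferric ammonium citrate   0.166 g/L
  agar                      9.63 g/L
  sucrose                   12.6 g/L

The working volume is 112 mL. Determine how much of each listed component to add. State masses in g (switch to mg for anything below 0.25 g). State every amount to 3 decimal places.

L-cysteine hydrochloride 51.968 mg; potassium chloride 1.048 g; ferric ammonium citrate 18.592 mg; agar 1.079 g; sucrose 1.411 g

Working volume: 112 mL = 0.112 L.
L-cysteine hydrochloride: 0.464 g/L × 0.112 L = 0.051968 g = 51.968 mg
potassium chloride: 9.36 g/L × 0.112 L = 1.048 g
ferric ammonium citrate: 0.166 g/L × 0.112 L = 0.018592 g = 18.592 mg
agar: 9.63 g/L × 0.112 L = 1.079 g
sucrose: 12.6 g/L × 0.112 L = 1.411 g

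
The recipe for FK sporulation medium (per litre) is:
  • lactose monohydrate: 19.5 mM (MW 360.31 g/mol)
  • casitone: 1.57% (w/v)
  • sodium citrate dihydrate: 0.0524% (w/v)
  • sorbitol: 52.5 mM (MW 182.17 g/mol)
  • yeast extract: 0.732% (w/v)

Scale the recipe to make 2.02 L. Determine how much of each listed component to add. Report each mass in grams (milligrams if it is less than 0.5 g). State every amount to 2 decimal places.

lactose monohydrate 14.19 g; casitone 31.71 g; sodium citrate dihydrate 1.06 g; sorbitol 19.32 g; yeast extract 14.79 g

Working volume: 2.02 L.
lactose monohydrate: 19.5 mmol/L × 360.31 g/mol × 2.02 L ÷ 1000 = 14.19 g
casitone: 1.57 g per 100 mL × 2020 mL ÷ 100 = 31.71 g
sodium citrate dihydrate: 0.0524% w/v = 0.524 g/L → 0.524 × 2.02 L = 1.06 g
sorbitol: 52.5 mmol/L × 182.17 g/mol × 2.02 L ÷ 1000 = 19.32 g
yeast extract: 0.732 g per 100 mL × 2020 mL ÷ 100 = 14.79 g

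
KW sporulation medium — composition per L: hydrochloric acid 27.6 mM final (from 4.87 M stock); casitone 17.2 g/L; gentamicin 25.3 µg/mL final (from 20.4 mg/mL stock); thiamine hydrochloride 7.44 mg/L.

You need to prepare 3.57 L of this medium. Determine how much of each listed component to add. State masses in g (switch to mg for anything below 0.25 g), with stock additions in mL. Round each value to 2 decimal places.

Scale factor relative to 1 L: 3.57.
hydrochloric acid: dilute stock: 27.6 mM × 3570 mL ÷ 4870 mM = 20.23 mL
casitone: 17.2 g/L × 3.57 L = 61.40 g
gentamicin: V = C2·V2/C1 = 25.3 µg/mL × 3570 mL ÷ 20400 µg/mL = 4.43 mL
thiamine hydrochloride: 7.44 mg/L × 3.57 L = 26.56 mg

hydrochloric acid 20.23 mL; casitone 61.40 g; gentamicin 4.43 mL; thiamine hydrochloride 26.56 mg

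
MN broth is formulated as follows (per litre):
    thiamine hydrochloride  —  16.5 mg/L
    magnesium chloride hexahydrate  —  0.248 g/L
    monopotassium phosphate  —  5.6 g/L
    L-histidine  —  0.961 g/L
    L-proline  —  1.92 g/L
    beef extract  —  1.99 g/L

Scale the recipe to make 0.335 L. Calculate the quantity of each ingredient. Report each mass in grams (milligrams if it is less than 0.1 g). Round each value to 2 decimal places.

thiamine hydrochloride 5.53 mg; magnesium chloride hexahydrate 83.08 mg; monopotassium phosphate 1.88 g; L-histidine 0.32 g; L-proline 0.64 g; beef extract 0.67 g

Scale factor relative to 1 L: 0.335.
thiamine hydrochloride: 16.5 mg/L × 0.335 L = 5.53 mg
magnesium chloride hexahydrate: 0.248 g/L × 0.335 L = 0.08308 g = 83.08 mg
monopotassium phosphate: 5.6 g/L × 0.335 L = 1.88 g
L-histidine: 0.961 g/L × 0.335 L = 0.32 g
L-proline: 1.92 g/L × 0.335 L = 0.64 g
beef extract: 1.99 g/L × 0.335 L = 0.67 g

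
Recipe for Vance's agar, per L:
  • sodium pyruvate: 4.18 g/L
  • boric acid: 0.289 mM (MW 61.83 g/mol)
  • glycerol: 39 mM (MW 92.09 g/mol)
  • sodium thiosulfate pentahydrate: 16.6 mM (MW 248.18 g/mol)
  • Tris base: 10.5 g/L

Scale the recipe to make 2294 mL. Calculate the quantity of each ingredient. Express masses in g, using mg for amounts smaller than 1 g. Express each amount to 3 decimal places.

sodium pyruvate 9.589 g; boric acid 40.991 mg; glycerol 8.239 g; sodium thiosulfate pentahydrate 9.451 g; Tris base 24.087 g

Working volume: 2294 mL = 2.294 L.
sodium pyruvate: 4.18 g/L × 2.294 L = 9.589 g
boric acid: 0.289 mmol/L × 61.83 mg/mmol × 2.294 L = 40.991 mg
glycerol: 39 mmol/L × 92.09 g/mol × 2.294 L ÷ 1000 = 8.239 g
sodium thiosulfate pentahydrate: 16.6 mmol/L × 248.18 g/mol × 2.294 L ÷ 1000 = 9.451 g
Tris base: 10.5 g/L × 2.294 L = 24.087 g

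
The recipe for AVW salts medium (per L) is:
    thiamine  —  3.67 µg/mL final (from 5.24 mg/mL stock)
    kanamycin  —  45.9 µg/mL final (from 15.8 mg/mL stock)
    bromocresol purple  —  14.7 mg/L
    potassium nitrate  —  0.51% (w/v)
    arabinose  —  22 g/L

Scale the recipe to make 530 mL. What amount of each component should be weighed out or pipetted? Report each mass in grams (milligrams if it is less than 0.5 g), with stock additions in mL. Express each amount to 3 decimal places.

thiamine 0.371 mL; kanamycin 1.540 mL; bromocresol purple 7.791 mg; potassium nitrate 2.703 g; arabinose 11.660 g

Scale factor relative to 1 L: 0.53.
thiamine: dilute stock: 3.67 µg/mL × 530 mL ÷ 5240 µg/mL = 0.371 mL
kanamycin: dilute stock: 45.9 µg/mL × 530 mL ÷ 15800 µg/mL = 1.540 mL
bromocresol purple: 14.7 mg/L × 0.53 L = 7.791 mg
potassium nitrate: 0.51 g per 100 mL × 530 mL ÷ 100 = 2.703 g
arabinose: 22 g/L × 0.53 L = 11.660 g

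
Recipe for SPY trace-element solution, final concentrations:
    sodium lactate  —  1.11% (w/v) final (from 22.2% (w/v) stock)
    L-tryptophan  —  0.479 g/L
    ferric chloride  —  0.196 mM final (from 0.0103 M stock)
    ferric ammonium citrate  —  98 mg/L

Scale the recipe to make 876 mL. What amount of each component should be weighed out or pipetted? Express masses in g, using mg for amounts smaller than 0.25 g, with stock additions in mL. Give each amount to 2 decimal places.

sodium lactate 43.80 mL; L-tryptophan 0.42 g; ferric chloride 16.67 mL; ferric ammonium citrate 85.85 mg

Scale factor relative to 1 L: 0.876.
sodium lactate: dilute stock: 1.11% ÷ 22.2% × 876 mL = 43.80 mL
L-tryptophan: 0.479 g/L × 0.876 L = 0.42 g
ferric chloride: C1V1 = C2V2 → 0.196 mM × 876 mL ÷ 10.3 mM = 16.67 mL
ferric ammonium citrate: 98 mg/L × 0.876 L = 85.85 mg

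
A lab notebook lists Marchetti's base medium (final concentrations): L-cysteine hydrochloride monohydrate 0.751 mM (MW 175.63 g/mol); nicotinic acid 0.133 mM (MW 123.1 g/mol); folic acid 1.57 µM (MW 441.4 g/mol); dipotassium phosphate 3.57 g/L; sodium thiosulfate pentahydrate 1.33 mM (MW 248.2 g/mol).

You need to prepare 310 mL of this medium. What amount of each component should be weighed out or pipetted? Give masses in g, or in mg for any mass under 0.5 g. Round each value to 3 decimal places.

L-cysteine hydrochloride monohydrate 40.888 mg; nicotinic acid 5.075 mg; folic acid 0.215 mg; dipotassium phosphate 1.107 g; sodium thiosulfate pentahydrate 102.333 mg

Working volume: 310 mL = 0.31 L.
L-cysteine hydrochloride monohydrate: 0.751 mmol/L × 175.63 mg/mmol × 0.31 L = 40.888 mg
nicotinic acid: 0.133 mmol/L × 123.1 mg/mmol × 0.31 L = 5.075 mg
folic acid: 1.57 µmol/L × 441.4 g/mol × 0.31 L ÷ 1000 = 0.215 mg
dipotassium phosphate: 3.57 g/L × 0.31 L = 1.107 g
sodium thiosulfate pentahydrate: 1.33 mmol/L × 248.2 mg/mmol × 0.31 L = 102.333 mg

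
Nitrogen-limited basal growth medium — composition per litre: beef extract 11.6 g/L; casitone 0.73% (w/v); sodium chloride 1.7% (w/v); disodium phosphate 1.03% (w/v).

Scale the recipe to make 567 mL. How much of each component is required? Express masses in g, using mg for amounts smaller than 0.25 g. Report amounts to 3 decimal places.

beef extract 6.577 g; casitone 4.139 g; sodium chloride 9.639 g; disodium phosphate 5.840 g

Target volume = 567 mL = 0.567 L.
beef extract: 11.6 g/L × 0.567 L = 6.577 g
casitone: 0.73 g per 100 mL × 567 mL ÷ 100 = 4.139 g
sodium chloride: 1.7 g per 100 mL × 567 mL ÷ 100 = 9.639 g
disodium phosphate: 1.03 g per 100 mL × 567 mL ÷ 100 = 5.840 g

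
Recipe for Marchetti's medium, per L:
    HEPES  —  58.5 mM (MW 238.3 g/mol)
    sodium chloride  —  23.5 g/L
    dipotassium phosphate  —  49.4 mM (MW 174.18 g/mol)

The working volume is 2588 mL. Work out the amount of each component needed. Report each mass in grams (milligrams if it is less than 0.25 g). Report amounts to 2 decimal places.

HEPES 36.08 g; sodium chloride 60.82 g; dipotassium phosphate 22.27 g

Working volume: 2588 mL = 2.588 L.
HEPES: 58.5 mmol/L × 238.3 g/mol × 2.588 L ÷ 1000 = 36.08 g
sodium chloride: 23.5 g/L × 2.588 L = 60.82 g
dipotassium phosphate: 49.4 mmol/L × 174.18 g/mol × 2.588 L ÷ 1000 = 22.27 g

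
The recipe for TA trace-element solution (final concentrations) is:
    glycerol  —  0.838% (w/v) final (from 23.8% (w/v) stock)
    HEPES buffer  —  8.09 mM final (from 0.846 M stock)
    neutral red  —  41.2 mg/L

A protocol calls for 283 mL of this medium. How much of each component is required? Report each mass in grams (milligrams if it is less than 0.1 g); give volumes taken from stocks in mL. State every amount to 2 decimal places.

glycerol 9.96 mL; HEPES buffer 2.71 mL; neutral red 11.66 mg

Working volume: 283 mL = 0.283 L.
glycerol: C1V1 = C2V2 → 0.838% ÷ 23.8% × 283 mL = 9.96 mL
HEPES buffer: V = C2·V2/C1 = 8.09 mM × 283 mL ÷ 846 mM = 2.71 mL
neutral red: 41.2 mg/L × 0.283 L = 11.66 mg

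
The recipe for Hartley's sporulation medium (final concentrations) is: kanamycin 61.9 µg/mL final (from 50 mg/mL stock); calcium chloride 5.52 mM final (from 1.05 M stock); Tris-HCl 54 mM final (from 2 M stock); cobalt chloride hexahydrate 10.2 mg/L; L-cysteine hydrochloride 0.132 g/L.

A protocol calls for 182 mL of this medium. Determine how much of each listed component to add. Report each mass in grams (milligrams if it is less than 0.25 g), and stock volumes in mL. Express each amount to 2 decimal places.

kanamycin 0.23 mL; calcium chloride 0.96 mL; Tris-HCl 4.91 mL; cobalt chloride hexahydrate 1.86 mg; L-cysteine hydrochloride 24.02 mg

Scale factor relative to 1 L: 0.182.
kanamycin: V = C2·V2/C1 = 61.9 µg/mL × 182 mL ÷ 50000 µg/mL = 0.23 mL
calcium chloride: dilute stock: 5.52 mM × 182 mL ÷ 1050 mM = 0.96 mL
Tris-HCl: C1V1 = C2V2 → 54 mM × 182 mL ÷ 2000 mM = 4.91 mL
cobalt chloride hexahydrate: 10.2 mg/L × 0.182 L = 1.86 mg
L-cysteine hydrochloride: 0.132 g/L × 0.182 L = 0.024024 g = 24.02 mg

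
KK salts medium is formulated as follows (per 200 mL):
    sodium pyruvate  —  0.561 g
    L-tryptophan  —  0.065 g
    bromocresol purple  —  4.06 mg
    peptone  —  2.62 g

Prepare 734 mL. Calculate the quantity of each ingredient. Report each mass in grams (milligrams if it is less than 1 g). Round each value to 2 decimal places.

Ratio of target to recipe volume: 734 / 200 = 3.67.
sodium pyruvate: 0.561 g × (734 mL / 200 mL) = 2.06 g
L-tryptophan: 0.065 g × (734 mL / 200 mL) = 0.23855 g = 238.55 mg
bromocresol purple: 4.06 mg × (734 mL / 200 mL) = 14.90 mg
peptone: 2.62 g × (734 mL / 200 mL) = 9.62 g

sodium pyruvate 2.06 g; L-tryptophan 238.55 mg; bromocresol purple 14.90 mg; peptone 9.62 g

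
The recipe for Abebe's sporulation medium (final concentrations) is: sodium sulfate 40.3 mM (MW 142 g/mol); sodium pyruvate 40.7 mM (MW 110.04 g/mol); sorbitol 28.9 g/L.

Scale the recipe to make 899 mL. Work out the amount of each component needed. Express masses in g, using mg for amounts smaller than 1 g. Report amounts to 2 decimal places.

sodium sulfate 5.14 g; sodium pyruvate 4.03 g; sorbitol 25.98 g

Target volume = 899 mL = 0.899 L.
sodium sulfate: 40.3 mmol/L × 142 g/mol × 0.899 L ÷ 1000 = 5.14 g
sodium pyruvate: 40.7 mmol/L × 110.04 g/mol × 0.899 L ÷ 1000 = 4.03 g
sorbitol: 28.9 g/L × 0.899 L = 25.98 g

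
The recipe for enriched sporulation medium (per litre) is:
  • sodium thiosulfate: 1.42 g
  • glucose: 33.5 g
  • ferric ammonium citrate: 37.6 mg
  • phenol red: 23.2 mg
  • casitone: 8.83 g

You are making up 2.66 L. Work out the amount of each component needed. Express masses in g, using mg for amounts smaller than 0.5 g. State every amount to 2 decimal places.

sodium thiosulfate 3.78 g; glucose 89.11 g; ferric ammonium citrate 100.02 mg; phenol red 61.71 mg; casitone 23.49 g

Scale factor = 2660 mL / 1000 mL = 2.66.
sodium thiosulfate: 1.42 g × (2660 mL / 1000 mL) = 3.78 g
glucose: 33.5 g × (2660 mL / 1000 mL) = 89.11 g
ferric ammonium citrate: 37.6 mg × (2660 mL / 1000 mL) = 100.02 mg
phenol red: 23.2 mg × (2660 mL / 1000 mL) = 61.71 mg
casitone: 8.83 g × (2660 mL / 1000 mL) = 23.49 g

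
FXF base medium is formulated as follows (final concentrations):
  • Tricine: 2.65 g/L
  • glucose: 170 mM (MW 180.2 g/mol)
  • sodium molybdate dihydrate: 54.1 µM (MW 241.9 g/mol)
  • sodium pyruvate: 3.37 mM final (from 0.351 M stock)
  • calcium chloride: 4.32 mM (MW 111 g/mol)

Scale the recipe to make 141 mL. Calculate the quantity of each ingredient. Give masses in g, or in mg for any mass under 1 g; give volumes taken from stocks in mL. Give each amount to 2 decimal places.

Target volume = 141 mL = 0.141 L.
Tricine: 2.65 g/L × 0.141 L = 0.37365 g = 373.65 mg
glucose: 170 mmol/L × 180.2 g/mol × 0.141 L ÷ 1000 = 4.32 g
sodium molybdate dihydrate: 54.1 µmol/L × 241.9 g/mol × 0.141 L ÷ 1000 = 1.85 mg
sodium pyruvate: C1V1 = C2V2 → 3.37 mM × 141 mL ÷ 351 mM = 1.35 mL
calcium chloride: 4.32 mmol/L × 111 mg/mmol × 0.141 L = 67.61 mg

Tricine 373.65 mg; glucose 4.32 g; sodium molybdate dihydrate 1.85 mg; sodium pyruvate 1.35 mL; calcium chloride 67.61 mg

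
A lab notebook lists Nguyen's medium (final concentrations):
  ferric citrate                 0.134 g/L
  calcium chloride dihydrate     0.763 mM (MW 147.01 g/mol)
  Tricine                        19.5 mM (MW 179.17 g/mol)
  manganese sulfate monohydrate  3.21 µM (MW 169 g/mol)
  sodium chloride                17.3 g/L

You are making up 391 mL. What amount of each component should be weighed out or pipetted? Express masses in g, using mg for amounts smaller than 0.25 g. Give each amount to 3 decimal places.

Scale factor relative to 1 L: 0.391.
ferric citrate: 0.134 g/L × 0.391 L = 0.052394 g = 52.394 mg
calcium chloride dihydrate: 0.763 mmol/L × 147.01 mg/mmol × 0.391 L = 43.858 mg
Tricine: 19.5 mmol/L × 179.17 g/mol × 0.391 L ÷ 1000 = 1.366 g
manganese sulfate monohydrate: 3.21 µmol/L × 169 g/mol × 0.391 L ÷ 1000 = 0.212 mg
sodium chloride: 17.3 g/L × 0.391 L = 6.764 g

ferric citrate 52.394 mg; calcium chloride dihydrate 43.858 mg; Tricine 1.366 g; manganese sulfate monohydrate 0.212 mg; sodium chloride 6.764 g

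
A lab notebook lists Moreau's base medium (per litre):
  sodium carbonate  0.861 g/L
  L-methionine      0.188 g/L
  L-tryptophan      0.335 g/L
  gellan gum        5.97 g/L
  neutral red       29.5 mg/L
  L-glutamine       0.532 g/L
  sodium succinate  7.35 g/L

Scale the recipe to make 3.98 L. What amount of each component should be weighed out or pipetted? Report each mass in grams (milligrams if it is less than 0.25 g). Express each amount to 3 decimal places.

Scale factor relative to 1 L: 3.98.
sodium carbonate: 0.861 g/L × 3.98 L = 3.427 g
L-methionine: 0.188 g/L × 3.98 L = 0.748 g
L-tryptophan: 0.335 g/L × 3.98 L = 1.333 g
gellan gum: 5.97 g/L × 3.98 L = 23.761 g
neutral red: 29.5 mg/L × 3.98 L = 117.410 mg
L-glutamine: 0.532 g/L × 3.98 L = 2.117 g
sodium succinate: 7.35 g/L × 3.98 L = 29.253 g

sodium carbonate 3.427 g; L-methionine 0.748 g; L-tryptophan 1.333 g; gellan gum 23.761 g; neutral red 117.410 mg; L-glutamine 2.117 g; sodium succinate 29.253 g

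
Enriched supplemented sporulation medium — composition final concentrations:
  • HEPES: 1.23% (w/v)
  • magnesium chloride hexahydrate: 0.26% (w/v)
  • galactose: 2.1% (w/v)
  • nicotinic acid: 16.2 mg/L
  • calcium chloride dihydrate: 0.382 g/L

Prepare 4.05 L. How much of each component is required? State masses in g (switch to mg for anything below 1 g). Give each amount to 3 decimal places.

Working volume: 4.05 L.
HEPES: 1.23% w/v = 12.3 g/L → 12.3 × 4.05 L = 49.815 g
magnesium chloride hexahydrate: 0.26 g per 100 mL × 4050 mL ÷ 100 = 10.530 g
galactose: 2.1% w/v = 21 g/L → 21 × 4.05 L = 85.050 g
nicotinic acid: 16.2 mg/L × 4.05 L = 65.610 mg
calcium chloride dihydrate: 0.382 g/L × 4.05 L = 1.547 g

HEPES 49.815 g; magnesium chloride hexahydrate 10.530 g; galactose 85.050 g; nicotinic acid 65.610 mg; calcium chloride dihydrate 1.547 g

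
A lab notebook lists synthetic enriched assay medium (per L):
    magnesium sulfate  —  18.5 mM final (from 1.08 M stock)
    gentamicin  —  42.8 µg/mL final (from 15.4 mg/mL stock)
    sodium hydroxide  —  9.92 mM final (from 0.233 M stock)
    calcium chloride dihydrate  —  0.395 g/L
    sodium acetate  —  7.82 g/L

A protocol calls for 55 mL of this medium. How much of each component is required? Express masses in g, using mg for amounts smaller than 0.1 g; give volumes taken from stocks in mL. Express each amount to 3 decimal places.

Working volume: 55 mL = 0.055 L.
magnesium sulfate: V = C2·V2/C1 = 18.5 mM × 55 mL ÷ 1080 mM = 0.942 mL
gentamicin: dilute stock: 42.8 µg/mL × 55 mL ÷ 15400 µg/mL = 0.153 mL
sodium hydroxide: V = C2·V2/C1 = 9.92 mM × 55 mL ÷ 233 mM = 2.342 mL
calcium chloride dihydrate: 0.395 g/L × 0.055 L = 0.021725 g = 21.725 mg
sodium acetate: 7.82 g/L × 0.055 L = 0.430 g

magnesium sulfate 0.942 mL; gentamicin 0.153 mL; sodium hydroxide 2.342 mL; calcium chloride dihydrate 21.725 mg; sodium acetate 0.430 g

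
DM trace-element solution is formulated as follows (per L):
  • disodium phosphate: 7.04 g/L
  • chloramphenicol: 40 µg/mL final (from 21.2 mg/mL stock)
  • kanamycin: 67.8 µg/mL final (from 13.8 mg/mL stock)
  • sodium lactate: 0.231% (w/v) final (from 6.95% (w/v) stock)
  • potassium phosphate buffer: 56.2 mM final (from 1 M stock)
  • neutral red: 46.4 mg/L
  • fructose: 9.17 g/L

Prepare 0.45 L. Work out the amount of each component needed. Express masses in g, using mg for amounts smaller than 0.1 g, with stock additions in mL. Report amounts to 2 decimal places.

Scale factor relative to 1 L: 0.45.
disodium phosphate: 7.04 g/L × 0.45 L = 3.17 g
chloramphenicol: V = C2·V2/C1 = 40 µg/mL × 450 mL ÷ 21200 µg/mL = 0.85 mL
kanamycin: C1V1 = C2V2 → 67.8 µg/mL × 450 mL ÷ 13800 µg/mL = 2.21 mL
sodium lactate: dilute stock: 0.231% ÷ 6.95% × 450 mL = 14.96 mL
potassium phosphate buffer: dilute stock: 56.2 mM × 450 mL ÷ 1000 mM = 25.29 mL
neutral red: 46.4 mg/L × 0.45 L = 20.88 mg
fructose: 9.17 g/L × 0.45 L = 4.13 g

disodium phosphate 3.17 g; chloramphenicol 0.85 mL; kanamycin 2.21 mL; sodium lactate 14.96 mL; potassium phosphate buffer 25.29 mL; neutral red 20.88 mg; fructose 4.13 g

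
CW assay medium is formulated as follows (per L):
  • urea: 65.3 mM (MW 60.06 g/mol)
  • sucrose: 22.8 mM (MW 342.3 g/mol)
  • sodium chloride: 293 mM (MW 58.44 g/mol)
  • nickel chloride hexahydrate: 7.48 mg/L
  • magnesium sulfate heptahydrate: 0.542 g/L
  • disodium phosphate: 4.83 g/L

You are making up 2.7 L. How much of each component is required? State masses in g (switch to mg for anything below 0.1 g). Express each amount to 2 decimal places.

urea 10.59 g; sucrose 21.07 g; sodium chloride 46.23 g; nickel chloride hexahydrate 20.20 mg; magnesium sulfate heptahydrate 1.46 g; disodium phosphate 13.04 g

Scale factor relative to 1 L: 2.7.
urea: 65.3 mmol/L × 60.06 g/mol × 2.7 L ÷ 1000 = 10.59 g
sucrose: 22.8 mmol/L × 342.3 g/mol × 2.7 L ÷ 1000 = 21.07 g
sodium chloride: 293 mmol/L × 58.44 g/mol × 2.7 L ÷ 1000 = 46.23 g
nickel chloride hexahydrate: 7.48 mg/L × 2.7 L = 20.20 mg
magnesium sulfate heptahydrate: 0.542 g/L × 2.7 L = 1.46 g
disodium phosphate: 4.83 g/L × 2.7 L = 13.04 g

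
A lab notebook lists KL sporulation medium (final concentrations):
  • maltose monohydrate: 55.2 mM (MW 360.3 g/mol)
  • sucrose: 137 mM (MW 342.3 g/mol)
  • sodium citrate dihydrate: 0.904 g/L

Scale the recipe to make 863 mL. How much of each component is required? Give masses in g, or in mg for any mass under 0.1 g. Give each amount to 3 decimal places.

Target volume = 863 mL = 0.863 L.
maltose monohydrate: 55.2 mmol/L × 360.3 g/mol × 0.863 L ÷ 1000 = 17.164 g
sucrose: 137 mmol/L × 342.3 g/mol × 0.863 L ÷ 1000 = 40.470 g
sodium citrate dihydrate: 0.904 g/L × 0.863 L = 0.780 g

maltose monohydrate 17.164 g; sucrose 40.470 g; sodium citrate dihydrate 0.780 g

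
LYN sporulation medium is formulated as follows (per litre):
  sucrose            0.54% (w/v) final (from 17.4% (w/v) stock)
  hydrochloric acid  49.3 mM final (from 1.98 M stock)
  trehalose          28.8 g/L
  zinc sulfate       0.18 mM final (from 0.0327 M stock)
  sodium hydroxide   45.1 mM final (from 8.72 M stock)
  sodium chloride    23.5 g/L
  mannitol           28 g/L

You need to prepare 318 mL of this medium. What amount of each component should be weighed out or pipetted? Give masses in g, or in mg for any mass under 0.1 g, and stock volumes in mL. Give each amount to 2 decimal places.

sucrose 9.87 mL; hydrochloric acid 7.92 mL; trehalose 9.16 g; zinc sulfate 1.75 mL; sodium hydroxide 1.64 mL; sodium chloride 7.47 g; mannitol 8.90 g

Scale factor relative to 1 L: 0.318.
sucrose: V = C2·V2/C1 = 0.54% ÷ 17.4% × 318 mL = 9.87 mL
hydrochloric acid: dilute stock: 49.3 mM × 318 mL ÷ 1980 mM = 7.92 mL
trehalose: 28.8 g/L × 0.318 L = 9.16 g
zinc sulfate: dilute stock: 0.18 mM × 318 mL ÷ 32.7 mM = 1.75 mL
sodium hydroxide: C1V1 = C2V2 → 45.1 mM × 318 mL ÷ 8720 mM = 1.64 mL
sodium chloride: 23.5 g/L × 0.318 L = 7.47 g
mannitol: 28 g/L × 0.318 L = 8.90 g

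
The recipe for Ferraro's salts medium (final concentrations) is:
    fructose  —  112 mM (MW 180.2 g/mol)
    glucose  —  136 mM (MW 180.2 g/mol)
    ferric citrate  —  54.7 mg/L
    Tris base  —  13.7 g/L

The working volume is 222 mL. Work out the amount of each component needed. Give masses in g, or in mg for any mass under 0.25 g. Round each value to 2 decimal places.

Scale factor relative to 1 L: 0.222.
fructose: 112 mmol/L × 180.2 g/mol × 0.222 L ÷ 1000 = 4.48 g
glucose: 136 mmol/L × 180.2 g/mol × 0.222 L ÷ 1000 = 5.44 g
ferric citrate: 54.7 mg/L × 0.222 L = 12.14 mg
Tris base: 13.7 g/L × 0.222 L = 3.04 g

fructose 4.48 g; glucose 5.44 g; ferric citrate 12.14 mg; Tris base 3.04 g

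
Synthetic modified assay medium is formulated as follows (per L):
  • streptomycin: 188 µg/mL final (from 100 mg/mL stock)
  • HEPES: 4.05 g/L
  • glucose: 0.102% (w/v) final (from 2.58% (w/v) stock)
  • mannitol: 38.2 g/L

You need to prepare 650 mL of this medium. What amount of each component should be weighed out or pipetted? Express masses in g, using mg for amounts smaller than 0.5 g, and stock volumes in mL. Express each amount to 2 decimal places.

streptomycin 1.22 mL; HEPES 2.63 g; glucose 25.70 mL; mannitol 24.83 g

Scale factor relative to 1 L: 0.65.
streptomycin: dilute stock: 188 µg/mL × 650 mL ÷ 100000 µg/mL = 1.22 mL
HEPES: 4.05 g/L × 0.65 L = 2.63 g
glucose: C1V1 = C2V2 → 0.102% ÷ 2.58% × 650 mL = 25.70 mL
mannitol: 38.2 g/L × 0.65 L = 24.83 g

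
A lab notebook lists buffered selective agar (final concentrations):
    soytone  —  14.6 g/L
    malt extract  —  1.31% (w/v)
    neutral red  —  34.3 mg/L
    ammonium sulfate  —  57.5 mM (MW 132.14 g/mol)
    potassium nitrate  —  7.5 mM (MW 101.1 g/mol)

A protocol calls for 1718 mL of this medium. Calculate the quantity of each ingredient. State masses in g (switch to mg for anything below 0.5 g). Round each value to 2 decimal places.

soytone 25.08 g; malt extract 22.51 g; neutral red 58.93 mg; ammonium sulfate 13.05 g; potassium nitrate 1.30 g

Scale factor relative to 1 L: 1.718.
soytone: 14.6 g/L × 1.718 L = 25.08 g
malt extract: 1.31% w/v = 13.1 g/L → 13.1 × 1.718 L = 22.51 g
neutral red: 34.3 mg/L × 1.718 L = 58.93 mg
ammonium sulfate: 57.5 mmol/L × 132.14 g/mol × 1.718 L ÷ 1000 = 13.05 g
potassium nitrate: 7.5 mmol/L × 101.1 g/mol × 1.718 L ÷ 1000 = 1.30 g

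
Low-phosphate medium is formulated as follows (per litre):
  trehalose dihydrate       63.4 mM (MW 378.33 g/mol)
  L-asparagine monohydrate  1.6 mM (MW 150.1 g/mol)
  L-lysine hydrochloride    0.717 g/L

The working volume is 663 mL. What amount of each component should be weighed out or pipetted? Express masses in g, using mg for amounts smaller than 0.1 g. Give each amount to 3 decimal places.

trehalose dihydrate 15.903 g; L-asparagine monohydrate 0.159 g; L-lysine hydrochloride 0.475 g

Target volume = 663 mL = 0.663 L.
trehalose dihydrate: 63.4 mmol/L × 378.33 g/mol × 0.663 L ÷ 1000 = 15.903 g
L-asparagine monohydrate: 1.6 mmol/L × 150.1 g/mol × 0.663 L ÷ 1000 = 0.159 g
L-lysine hydrochloride: 0.717 g/L × 0.663 L = 0.475 g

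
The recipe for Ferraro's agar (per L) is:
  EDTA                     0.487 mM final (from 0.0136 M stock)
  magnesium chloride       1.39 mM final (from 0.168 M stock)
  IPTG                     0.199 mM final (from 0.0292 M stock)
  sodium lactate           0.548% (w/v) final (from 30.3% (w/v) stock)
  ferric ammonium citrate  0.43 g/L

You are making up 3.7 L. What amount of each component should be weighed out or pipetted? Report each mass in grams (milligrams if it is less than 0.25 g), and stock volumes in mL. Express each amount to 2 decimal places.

EDTA 132.49 mL; magnesium chloride 30.61 mL; IPTG 25.22 mL; sodium lactate 66.92 mL; ferric ammonium citrate 1.59 g

Scale factor relative to 1 L: 3.7.
EDTA: dilute stock: 0.487 mM × 3700 mL ÷ 13.6 mM = 132.49 mL
magnesium chloride: V = C2·V2/C1 = 1.39 mM × 3700 mL ÷ 168 mM = 30.61 mL
IPTG: C1V1 = C2V2 → 0.199 mM × 3700 mL ÷ 29.2 mM = 25.22 mL
sodium lactate: C1V1 = C2V2 → 0.548% ÷ 30.3% × 3700 mL = 66.92 mL
ferric ammonium citrate: 0.43 g/L × 3.7 L = 1.59 g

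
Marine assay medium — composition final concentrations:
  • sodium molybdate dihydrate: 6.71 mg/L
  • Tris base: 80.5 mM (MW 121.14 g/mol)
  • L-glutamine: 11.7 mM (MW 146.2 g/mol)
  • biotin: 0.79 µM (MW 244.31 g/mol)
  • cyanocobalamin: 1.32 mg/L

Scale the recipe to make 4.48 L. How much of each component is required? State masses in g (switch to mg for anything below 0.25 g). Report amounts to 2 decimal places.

sodium molybdate dihydrate 30.06 mg; Tris base 43.69 g; L-glutamine 7.66 g; biotin 0.86 mg; cyanocobalamin 5.91 mg

Working volume: 4.48 L.
sodium molybdate dihydrate: 6.71 mg/L × 4.48 L = 30.06 mg
Tris base: 80.5 mmol/L × 121.14 g/mol × 4.48 L ÷ 1000 = 43.69 g
L-glutamine: 11.7 mmol/L × 146.2 g/mol × 4.48 L ÷ 1000 = 7.66 g
biotin: 0.79 µmol/L × 244.31 g/mol × 4.48 L ÷ 1000 = 0.86 mg
cyanocobalamin: 1.32 mg/L × 4.48 L = 5.91 mg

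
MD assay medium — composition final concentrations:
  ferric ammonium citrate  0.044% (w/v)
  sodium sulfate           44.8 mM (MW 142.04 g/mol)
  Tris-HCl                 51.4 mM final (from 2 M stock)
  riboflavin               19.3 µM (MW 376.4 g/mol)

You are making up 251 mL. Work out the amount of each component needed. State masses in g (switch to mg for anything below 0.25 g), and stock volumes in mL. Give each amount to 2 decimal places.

ferric ammonium citrate 110.44 mg; sodium sulfate 1.60 g; Tris-HCl 6.45 mL; riboflavin 1.82 mg

Scale factor relative to 1 L: 0.251.
ferric ammonium citrate: 0.044% w/v = 0.44 g/L → 0.44 × 0.251 L = 0.11044 g = 110.44 mg
sodium sulfate: 44.8 mmol/L × 142.04 g/mol × 0.251 L ÷ 1000 = 1.60 g
Tris-HCl: V = C2·V2/C1 = 51.4 mM × 251 mL ÷ 2000 mM = 6.45 mL
riboflavin: 19.3 µmol/L × 376.4 g/mol × 0.251 L ÷ 1000 = 1.82 mg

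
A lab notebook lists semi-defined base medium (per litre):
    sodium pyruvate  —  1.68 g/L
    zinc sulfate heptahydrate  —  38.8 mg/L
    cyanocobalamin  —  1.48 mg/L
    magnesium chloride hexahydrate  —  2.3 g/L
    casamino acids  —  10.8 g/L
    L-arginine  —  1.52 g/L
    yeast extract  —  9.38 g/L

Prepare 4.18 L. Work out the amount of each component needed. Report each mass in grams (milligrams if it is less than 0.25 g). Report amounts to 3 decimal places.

Scale factor relative to 1 L: 4.18.
sodium pyruvate: 1.68 g/L × 4.18 L = 7.022 g
zinc sulfate heptahydrate: 38.8 mg/L × 4.18 L = 162.184 mg
cyanocobalamin: 1.48 mg/L × 4.18 L = 6.186 mg
magnesium chloride hexahydrate: 2.3 g/L × 4.18 L = 9.614 g
casamino acids: 10.8 g/L × 4.18 L = 45.144 g
L-arginine: 1.52 g/L × 4.18 L = 6.354 g
yeast extract: 9.38 g/L × 4.18 L = 39.208 g

sodium pyruvate 7.022 g; zinc sulfate heptahydrate 162.184 mg; cyanocobalamin 6.186 mg; magnesium chloride hexahydrate 9.614 g; casamino acids 45.144 g; L-arginine 6.354 g; yeast extract 39.208 g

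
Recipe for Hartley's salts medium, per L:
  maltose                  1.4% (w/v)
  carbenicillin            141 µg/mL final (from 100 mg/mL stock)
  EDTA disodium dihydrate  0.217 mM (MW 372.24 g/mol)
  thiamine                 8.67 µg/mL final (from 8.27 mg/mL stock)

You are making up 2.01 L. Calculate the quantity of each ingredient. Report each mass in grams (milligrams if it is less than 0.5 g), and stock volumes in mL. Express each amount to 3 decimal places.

maltose 28.140 g; carbenicillin 2.834 mL; EDTA disodium dihydrate 162.360 mg; thiamine 2.107 mL

Working volume: 2.01 L.
maltose: 1.4% w/v = 14 g/L → 14 × 2.01 L = 28.140 g
carbenicillin: V = C2·V2/C1 = 141 µg/mL × 2010 mL ÷ 100000 µg/mL = 2.834 mL
EDTA disodium dihydrate: 0.217 mmol/L × 372.24 mg/mmol × 2.01 L = 162.360 mg
thiamine: dilute stock: 8.67 µg/mL × 2010 mL ÷ 8270 µg/mL = 2.107 mL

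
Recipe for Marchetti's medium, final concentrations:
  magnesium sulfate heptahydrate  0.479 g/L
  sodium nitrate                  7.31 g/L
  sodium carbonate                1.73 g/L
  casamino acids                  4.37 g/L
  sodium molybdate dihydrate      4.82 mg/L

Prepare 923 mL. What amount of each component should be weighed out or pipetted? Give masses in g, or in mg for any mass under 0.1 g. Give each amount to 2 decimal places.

magnesium sulfate heptahydrate 0.44 g; sodium nitrate 6.75 g; sodium carbonate 1.60 g; casamino acids 4.03 g; sodium molybdate dihydrate 4.45 mg

Target volume = 923 mL = 0.923 L.
magnesium sulfate heptahydrate: 0.479 g/L × 0.923 L = 0.44 g
sodium nitrate: 7.31 g/L × 0.923 L = 6.75 g
sodium carbonate: 1.73 g/L × 0.923 L = 1.60 g
casamino acids: 4.37 g/L × 0.923 L = 4.03 g
sodium molybdate dihydrate: 4.82 mg/L × 0.923 L = 4.45 mg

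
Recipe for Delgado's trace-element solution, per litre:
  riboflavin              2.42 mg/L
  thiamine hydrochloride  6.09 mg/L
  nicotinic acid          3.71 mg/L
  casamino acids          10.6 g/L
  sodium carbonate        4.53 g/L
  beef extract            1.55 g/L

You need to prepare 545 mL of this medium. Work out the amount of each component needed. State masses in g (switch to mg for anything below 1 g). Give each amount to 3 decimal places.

riboflavin 1.319 mg; thiamine hydrochloride 3.319 mg; nicotinic acid 2.022 mg; casamino acids 5.777 g; sodium carbonate 2.469 g; beef extract 844.750 mg

Working volume: 545 mL = 0.545 L.
riboflavin: 2.42 mg/L × 0.545 L = 1.319 mg
thiamine hydrochloride: 6.09 mg/L × 0.545 L = 3.319 mg
nicotinic acid: 3.71 mg/L × 0.545 L = 2.022 mg
casamino acids: 10.6 g/L × 0.545 L = 5.777 g
sodium carbonate: 4.53 g/L × 0.545 L = 2.469 g
beef extract: 1.55 g/L × 0.545 L = 0.84475 g = 844.750 mg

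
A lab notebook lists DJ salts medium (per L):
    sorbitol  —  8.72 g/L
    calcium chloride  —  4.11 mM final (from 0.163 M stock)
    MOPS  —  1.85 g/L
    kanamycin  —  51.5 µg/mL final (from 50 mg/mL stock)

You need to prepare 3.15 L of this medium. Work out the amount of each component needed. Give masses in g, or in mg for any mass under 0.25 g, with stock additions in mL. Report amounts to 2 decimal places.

Working volume: 3.15 L.
sorbitol: 8.72 g/L × 3.15 L = 27.47 g
calcium chloride: V = C2·V2/C1 = 4.11 mM × 3150 mL ÷ 163 mM = 79.43 mL
MOPS: 1.85 g/L × 3.15 L = 5.83 g
kanamycin: C1V1 = C2V2 → 51.5 µg/mL × 3150 mL ÷ 50000 µg/mL = 3.24 mL

sorbitol 27.47 g; calcium chloride 79.43 mL; MOPS 5.83 g; kanamycin 3.24 mL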